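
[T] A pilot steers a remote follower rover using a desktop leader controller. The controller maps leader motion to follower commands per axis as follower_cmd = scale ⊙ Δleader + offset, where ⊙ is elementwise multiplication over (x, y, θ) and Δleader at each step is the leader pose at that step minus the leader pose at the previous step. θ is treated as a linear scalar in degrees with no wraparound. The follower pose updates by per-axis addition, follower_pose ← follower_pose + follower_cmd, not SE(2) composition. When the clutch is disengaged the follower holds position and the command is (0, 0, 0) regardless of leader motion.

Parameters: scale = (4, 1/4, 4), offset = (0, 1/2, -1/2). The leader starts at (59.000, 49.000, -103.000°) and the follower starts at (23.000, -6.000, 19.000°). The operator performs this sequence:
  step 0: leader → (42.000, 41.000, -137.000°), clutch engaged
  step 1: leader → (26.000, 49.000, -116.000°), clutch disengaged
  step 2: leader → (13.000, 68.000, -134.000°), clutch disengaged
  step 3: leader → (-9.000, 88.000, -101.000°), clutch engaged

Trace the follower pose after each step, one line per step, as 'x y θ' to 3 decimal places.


step 0: Δleader=(-17.000, -8.000, -34.000°), engaged; cmd=(-68.000, -1.500, -136.500°) → follower=(-45.000, -7.500, -117.500°)
step 1: Δleader=(-16.000, 8.000, 21.000°), disengaged; cmd=(0,0,0) → follower holds at (-45.000, -7.500, -117.500°)
step 2: Δleader=(-13.000, 19.000, -18.000°), disengaged; cmd=(0,0,0) → follower holds at (-45.000, -7.500, -117.500°)
step 3: Δleader=(-22.000, 20.000, 33.000°), engaged; cmd=(-88.000, 5.500, 131.500°) → follower=(-133.000, -2.000, 14.000°)

-45.000 -7.500 -117.500
-45.000 -7.500 -117.500
-45.000 -7.500 -117.500
-133.000 -2.000 14.000


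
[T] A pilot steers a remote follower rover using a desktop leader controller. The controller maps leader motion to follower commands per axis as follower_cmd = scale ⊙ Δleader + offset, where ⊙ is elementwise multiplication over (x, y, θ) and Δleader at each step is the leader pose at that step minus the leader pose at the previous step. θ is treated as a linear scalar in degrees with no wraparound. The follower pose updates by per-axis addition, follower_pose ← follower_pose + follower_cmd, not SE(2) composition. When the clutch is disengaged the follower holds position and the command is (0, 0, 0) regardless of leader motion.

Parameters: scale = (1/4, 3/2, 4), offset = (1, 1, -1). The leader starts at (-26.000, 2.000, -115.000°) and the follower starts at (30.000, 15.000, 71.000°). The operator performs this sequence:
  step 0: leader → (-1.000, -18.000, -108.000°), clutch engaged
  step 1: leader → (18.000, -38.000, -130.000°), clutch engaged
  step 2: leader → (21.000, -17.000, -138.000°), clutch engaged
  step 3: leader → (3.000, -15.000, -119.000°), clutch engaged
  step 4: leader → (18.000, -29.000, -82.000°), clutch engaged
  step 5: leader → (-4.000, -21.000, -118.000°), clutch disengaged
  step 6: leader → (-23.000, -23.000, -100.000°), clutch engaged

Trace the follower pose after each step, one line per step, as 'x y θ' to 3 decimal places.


37.250 -14.000 98.000
43.000 -43.000 9.000
44.750 -10.500 -24.000
41.250 -6.500 51.000
46.000 -26.500 198.000
46.000 -26.500 198.000
42.250 -28.500 269.000

step 0: Δleader=(25.000, -20.000, 7.000°), engaged; cmd=(7.250, -29.000, 27.000°) → follower=(37.250, -14.000, 98.000°)
step 1: Δleader=(19.000, -20.000, -22.000°), engaged; cmd=(5.750, -29.000, -89.000°) → follower=(43.000, -43.000, 9.000°)
step 2: Δleader=(3.000, 21.000, -8.000°), engaged; cmd=(1.750, 32.500, -33.000°) → follower=(44.750, -10.500, -24.000°)
step 3: Δleader=(-18.000, 2.000, 19.000°), engaged; cmd=(-3.500, 4.000, 75.000°) → follower=(41.250, -6.500, 51.000°)
step 4: Δleader=(15.000, -14.000, 37.000°), engaged; cmd=(4.750, -20.000, 147.000°) → follower=(46.000, -26.500, 198.000°)
step 5: Δleader=(-22.000, 8.000, -36.000°), disengaged; cmd=(0,0,0) → follower holds at (46.000, -26.500, 198.000°)
step 6: Δleader=(-19.000, -2.000, 18.000°), engaged; cmd=(-3.750, -2.000, 71.000°) → follower=(42.250, -28.500, 269.000°)


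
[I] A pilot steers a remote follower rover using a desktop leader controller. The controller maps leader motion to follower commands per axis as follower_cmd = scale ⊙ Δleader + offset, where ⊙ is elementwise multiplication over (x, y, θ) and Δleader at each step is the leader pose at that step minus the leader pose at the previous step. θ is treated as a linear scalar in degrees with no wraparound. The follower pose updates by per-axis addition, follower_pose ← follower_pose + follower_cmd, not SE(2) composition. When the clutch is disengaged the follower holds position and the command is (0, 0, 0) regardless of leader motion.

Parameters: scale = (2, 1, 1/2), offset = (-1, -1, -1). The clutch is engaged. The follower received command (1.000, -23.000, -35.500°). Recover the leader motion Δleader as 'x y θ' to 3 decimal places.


axis x: (1.000 − -1) / (2) = 1.000
axis y: (-23.000 − -1) / (1) = -22.000
axis θ: (-35.500 − -1) / (1/2) = -69.000

1.000 -22.000 -69.000


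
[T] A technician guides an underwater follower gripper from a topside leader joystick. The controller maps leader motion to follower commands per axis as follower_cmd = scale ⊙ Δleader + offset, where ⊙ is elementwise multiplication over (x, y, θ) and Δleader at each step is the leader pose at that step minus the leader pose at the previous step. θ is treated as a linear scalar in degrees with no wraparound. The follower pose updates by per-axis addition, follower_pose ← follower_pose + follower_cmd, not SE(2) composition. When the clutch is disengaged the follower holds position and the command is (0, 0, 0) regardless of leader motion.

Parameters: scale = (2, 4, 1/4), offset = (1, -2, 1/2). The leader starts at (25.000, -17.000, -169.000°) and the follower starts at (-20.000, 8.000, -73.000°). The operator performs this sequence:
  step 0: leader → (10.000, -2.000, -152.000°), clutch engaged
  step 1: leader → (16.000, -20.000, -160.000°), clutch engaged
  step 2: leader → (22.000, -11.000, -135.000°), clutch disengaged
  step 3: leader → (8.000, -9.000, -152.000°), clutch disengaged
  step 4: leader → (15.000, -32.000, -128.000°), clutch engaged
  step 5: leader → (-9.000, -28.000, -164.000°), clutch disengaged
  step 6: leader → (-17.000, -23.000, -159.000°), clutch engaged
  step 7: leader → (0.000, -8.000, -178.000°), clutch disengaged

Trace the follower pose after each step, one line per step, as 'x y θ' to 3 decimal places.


step 0: Δleader=(-15.000, 15.000, 17.000°), engaged; cmd=(-29.000, 58.000, 4.750°) → follower=(-49.000, 66.000, -68.250°)
step 1: Δleader=(6.000, -18.000, -8.000°), engaged; cmd=(13.000, -74.000, -1.500°) → follower=(-36.000, -8.000, -69.750°)
step 2: Δleader=(6.000, 9.000, 25.000°), disengaged; cmd=(0,0,0) → follower holds at (-36.000, -8.000, -69.750°)
step 3: Δleader=(-14.000, 2.000, -17.000°), disengaged; cmd=(0,0,0) → follower holds at (-36.000, -8.000, -69.750°)
step 4: Δleader=(7.000, -23.000, 24.000°), engaged; cmd=(15.000, -94.000, 6.500°) → follower=(-21.000, -102.000, -63.250°)
step 5: Δleader=(-24.000, 4.000, -36.000°), disengaged; cmd=(0,0,0) → follower holds at (-21.000, -102.000, -63.250°)
step 6: Δleader=(-8.000, 5.000, 5.000°), engaged; cmd=(-15.000, 18.000, 1.750°) → follower=(-36.000, -84.000, -61.500°)
step 7: Δleader=(17.000, 15.000, -19.000°), disengaged; cmd=(0,0,0) → follower holds at (-36.000, -84.000, -61.500°)

-49.000 66.000 -68.250
-36.000 -8.000 -69.750
-36.000 -8.000 -69.750
-36.000 -8.000 -69.750
-21.000 -102.000 -63.250
-21.000 -102.000 -63.250
-36.000 -84.000 -61.500
-36.000 -84.000 -61.500


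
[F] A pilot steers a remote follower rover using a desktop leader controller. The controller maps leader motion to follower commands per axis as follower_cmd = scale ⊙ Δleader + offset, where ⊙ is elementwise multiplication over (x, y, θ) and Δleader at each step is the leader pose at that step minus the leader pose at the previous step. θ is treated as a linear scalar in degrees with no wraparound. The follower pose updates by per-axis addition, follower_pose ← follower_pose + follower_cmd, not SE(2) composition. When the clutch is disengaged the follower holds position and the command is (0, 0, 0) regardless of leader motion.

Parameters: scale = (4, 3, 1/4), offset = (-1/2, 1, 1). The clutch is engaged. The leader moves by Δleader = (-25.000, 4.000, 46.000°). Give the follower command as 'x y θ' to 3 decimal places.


-100.500 13.000 12.500

axis x: 4·-25.000 + -1/2 = -100.500
axis y: 3·4.000 + 1 = 13.000
axis θ: 1/4·46.000 + 1 = 12.500


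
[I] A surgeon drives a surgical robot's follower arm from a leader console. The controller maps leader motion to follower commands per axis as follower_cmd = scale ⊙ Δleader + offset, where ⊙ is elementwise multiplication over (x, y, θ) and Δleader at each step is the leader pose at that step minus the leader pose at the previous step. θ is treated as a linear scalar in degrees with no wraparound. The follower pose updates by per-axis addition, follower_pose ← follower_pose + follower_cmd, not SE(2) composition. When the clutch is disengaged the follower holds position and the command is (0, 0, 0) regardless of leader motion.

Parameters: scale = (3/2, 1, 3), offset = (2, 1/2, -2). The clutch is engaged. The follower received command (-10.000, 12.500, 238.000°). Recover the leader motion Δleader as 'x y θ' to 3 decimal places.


axis x: (-10.000 − 2) / (3/2) = -8.000
axis y: (12.500 − 1/2) / (1) = 12.000
axis θ: (238.000 − -2) / (3) = 80.000

-8.000 12.000 80.000


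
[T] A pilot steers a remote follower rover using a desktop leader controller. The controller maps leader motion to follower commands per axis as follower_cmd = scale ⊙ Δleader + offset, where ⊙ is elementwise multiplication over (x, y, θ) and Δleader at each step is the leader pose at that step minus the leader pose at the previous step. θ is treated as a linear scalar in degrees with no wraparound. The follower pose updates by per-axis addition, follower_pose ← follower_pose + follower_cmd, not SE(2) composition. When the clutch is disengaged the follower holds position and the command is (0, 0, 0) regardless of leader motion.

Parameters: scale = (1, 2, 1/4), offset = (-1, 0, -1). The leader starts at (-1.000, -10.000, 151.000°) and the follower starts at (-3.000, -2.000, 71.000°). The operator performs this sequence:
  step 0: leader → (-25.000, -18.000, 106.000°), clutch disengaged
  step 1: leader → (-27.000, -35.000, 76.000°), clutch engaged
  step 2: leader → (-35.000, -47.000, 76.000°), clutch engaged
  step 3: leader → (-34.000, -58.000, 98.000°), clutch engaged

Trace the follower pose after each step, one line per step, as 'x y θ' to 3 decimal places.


step 0: Δleader=(-24.000, -8.000, -45.000°), disengaged; cmd=(0,0,0) → follower holds at (-3.000, -2.000, 71.000°)
step 1: Δleader=(-2.000, -17.000, -30.000°), engaged; cmd=(-3.000, -34.000, -8.500°) → follower=(-6.000, -36.000, 62.500°)
step 2: Δleader=(-8.000, -12.000, 0.000°), engaged; cmd=(-9.000, -24.000, -1.000°) → follower=(-15.000, -60.000, 61.500°)
step 3: Δleader=(1.000, -11.000, 22.000°), engaged; cmd=(0.000, -22.000, 4.500°) → follower=(-15.000, -82.000, 66.000°)

-3.000 -2.000 71.000
-6.000 -36.000 62.500
-15.000 -60.000 61.500
-15.000 -82.000 66.000


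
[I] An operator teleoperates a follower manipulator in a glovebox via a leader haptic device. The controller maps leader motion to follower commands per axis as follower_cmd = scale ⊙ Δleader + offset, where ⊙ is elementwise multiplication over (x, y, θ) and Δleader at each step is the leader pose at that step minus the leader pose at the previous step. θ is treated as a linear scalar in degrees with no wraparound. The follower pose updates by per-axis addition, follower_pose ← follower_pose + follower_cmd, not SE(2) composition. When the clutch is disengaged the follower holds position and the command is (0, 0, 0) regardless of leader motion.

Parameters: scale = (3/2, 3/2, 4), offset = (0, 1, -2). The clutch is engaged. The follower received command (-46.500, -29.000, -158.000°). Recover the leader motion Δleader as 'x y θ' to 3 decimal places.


axis x: (-46.500 − 0) / (3/2) = -31.000
axis y: (-29.000 − 1) / (3/2) = -20.000
axis θ: (-158.000 − -2) / (4) = -39.000

-31.000 -20.000 -39.000


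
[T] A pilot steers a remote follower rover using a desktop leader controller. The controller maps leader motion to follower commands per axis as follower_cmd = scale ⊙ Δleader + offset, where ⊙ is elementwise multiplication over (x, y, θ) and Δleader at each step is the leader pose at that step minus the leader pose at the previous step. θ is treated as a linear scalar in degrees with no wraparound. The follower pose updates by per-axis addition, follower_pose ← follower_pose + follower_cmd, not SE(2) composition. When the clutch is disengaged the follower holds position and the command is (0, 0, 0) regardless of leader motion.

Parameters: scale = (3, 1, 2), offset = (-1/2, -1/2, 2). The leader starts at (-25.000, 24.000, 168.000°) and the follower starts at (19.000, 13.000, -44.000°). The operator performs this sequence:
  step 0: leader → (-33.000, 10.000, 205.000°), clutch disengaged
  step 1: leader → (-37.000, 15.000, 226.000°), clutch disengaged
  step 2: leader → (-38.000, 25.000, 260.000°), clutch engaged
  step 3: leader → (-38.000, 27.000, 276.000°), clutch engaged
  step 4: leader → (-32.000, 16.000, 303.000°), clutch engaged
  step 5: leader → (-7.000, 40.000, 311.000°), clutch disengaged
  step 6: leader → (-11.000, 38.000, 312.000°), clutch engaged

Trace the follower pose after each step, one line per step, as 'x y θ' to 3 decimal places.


19.000 13.000 -44.000
19.000 13.000 -44.000
15.500 22.500 26.000
15.000 24.000 60.000
32.500 12.500 116.000
32.500 12.500 116.000
20.000 10.000 120.000

step 0: Δleader=(-8.000, -14.000, 37.000°), disengaged; cmd=(0,0,0) → follower holds at (19.000, 13.000, -44.000°)
step 1: Δleader=(-4.000, 5.000, 21.000°), disengaged; cmd=(0,0,0) → follower holds at (19.000, 13.000, -44.000°)
step 2: Δleader=(-1.000, 10.000, 34.000°), engaged; cmd=(-3.500, 9.500, 70.000°) → follower=(15.500, 22.500, 26.000°)
step 3: Δleader=(0.000, 2.000, 16.000°), engaged; cmd=(-0.500, 1.500, 34.000°) → follower=(15.000, 24.000, 60.000°)
step 4: Δleader=(6.000, -11.000, 27.000°), engaged; cmd=(17.500, -11.500, 56.000°) → follower=(32.500, 12.500, 116.000°)
step 5: Δleader=(25.000, 24.000, 8.000°), disengaged; cmd=(0,0,0) → follower holds at (32.500, 12.500, 116.000°)
step 6: Δleader=(-4.000, -2.000, 1.000°), engaged; cmd=(-12.500, -2.500, 4.000°) → follower=(20.000, 10.000, 120.000°)


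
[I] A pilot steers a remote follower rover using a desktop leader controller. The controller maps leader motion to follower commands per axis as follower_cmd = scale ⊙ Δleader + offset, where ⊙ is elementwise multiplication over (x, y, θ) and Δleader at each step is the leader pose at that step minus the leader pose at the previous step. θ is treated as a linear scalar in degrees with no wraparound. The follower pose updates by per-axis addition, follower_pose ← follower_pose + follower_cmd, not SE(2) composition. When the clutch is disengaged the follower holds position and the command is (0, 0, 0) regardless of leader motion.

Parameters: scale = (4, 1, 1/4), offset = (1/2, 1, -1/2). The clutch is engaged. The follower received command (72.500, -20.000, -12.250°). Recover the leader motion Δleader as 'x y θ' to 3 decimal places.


18.000 -21.000 -47.000

axis x: (72.500 − 1/2) / (4) = 18.000
axis y: (-20.000 − 1) / (1) = -21.000
axis θ: (-12.250 − -1/2) / (1/4) = -47.000


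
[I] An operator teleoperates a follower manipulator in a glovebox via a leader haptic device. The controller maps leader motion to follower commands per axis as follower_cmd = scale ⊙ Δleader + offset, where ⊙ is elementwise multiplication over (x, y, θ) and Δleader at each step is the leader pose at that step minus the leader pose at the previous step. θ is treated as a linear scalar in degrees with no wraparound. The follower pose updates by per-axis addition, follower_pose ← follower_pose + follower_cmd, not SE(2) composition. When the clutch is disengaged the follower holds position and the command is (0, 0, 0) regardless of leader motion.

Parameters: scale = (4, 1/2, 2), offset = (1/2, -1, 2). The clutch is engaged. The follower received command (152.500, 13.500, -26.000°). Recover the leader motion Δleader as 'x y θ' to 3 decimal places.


axis x: (152.500 − 1/2) / (4) = 38.000
axis y: (13.500 − -1) / (1/2) = 29.000
axis θ: (-26.000 − 2) / (2) = -14.000

38.000 29.000 -14.000


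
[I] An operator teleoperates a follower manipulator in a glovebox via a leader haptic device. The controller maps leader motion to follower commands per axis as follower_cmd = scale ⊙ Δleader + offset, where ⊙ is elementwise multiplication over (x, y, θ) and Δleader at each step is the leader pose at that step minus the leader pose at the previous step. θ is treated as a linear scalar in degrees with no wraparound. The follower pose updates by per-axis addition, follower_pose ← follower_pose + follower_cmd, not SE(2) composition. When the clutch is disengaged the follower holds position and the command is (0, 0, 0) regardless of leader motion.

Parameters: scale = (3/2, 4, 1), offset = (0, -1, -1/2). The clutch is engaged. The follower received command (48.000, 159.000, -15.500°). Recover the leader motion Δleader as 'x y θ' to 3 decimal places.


32.000 40.000 -15.000

axis x: (48.000 − 0) / (3/2) = 32.000
axis y: (159.000 − -1) / (4) = 40.000
axis θ: (-15.500 − -1/2) / (1) = -15.000


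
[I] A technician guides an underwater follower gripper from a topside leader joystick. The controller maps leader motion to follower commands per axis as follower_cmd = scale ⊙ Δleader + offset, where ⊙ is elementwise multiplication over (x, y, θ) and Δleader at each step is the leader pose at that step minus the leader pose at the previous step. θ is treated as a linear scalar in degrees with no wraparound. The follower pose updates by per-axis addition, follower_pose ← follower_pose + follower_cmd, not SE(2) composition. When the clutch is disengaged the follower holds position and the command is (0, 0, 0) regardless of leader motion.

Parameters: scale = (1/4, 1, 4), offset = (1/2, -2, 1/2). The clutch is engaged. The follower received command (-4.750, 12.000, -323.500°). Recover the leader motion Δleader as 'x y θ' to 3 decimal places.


axis x: (-4.750 − 1/2) / (1/4) = -21.000
axis y: (12.000 − -2) / (1) = 14.000
axis θ: (-323.500 − 1/2) / (4) = -81.000

-21.000 14.000 -81.000


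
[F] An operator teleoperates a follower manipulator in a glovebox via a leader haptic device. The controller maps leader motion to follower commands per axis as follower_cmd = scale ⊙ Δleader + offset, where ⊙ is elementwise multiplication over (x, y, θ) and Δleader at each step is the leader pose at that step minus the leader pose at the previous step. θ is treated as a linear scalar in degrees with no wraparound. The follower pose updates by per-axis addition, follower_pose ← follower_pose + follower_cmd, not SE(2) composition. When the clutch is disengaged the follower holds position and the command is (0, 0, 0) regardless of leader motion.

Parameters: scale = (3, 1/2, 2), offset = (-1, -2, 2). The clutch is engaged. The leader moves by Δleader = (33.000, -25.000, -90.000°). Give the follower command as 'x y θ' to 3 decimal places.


axis x: 3·33.000 + -1 = 98.000
axis y: 1/2·-25.000 + -2 = -14.500
axis θ: 2·-90.000 + 2 = -178.000

98.000 -14.500 -178.000


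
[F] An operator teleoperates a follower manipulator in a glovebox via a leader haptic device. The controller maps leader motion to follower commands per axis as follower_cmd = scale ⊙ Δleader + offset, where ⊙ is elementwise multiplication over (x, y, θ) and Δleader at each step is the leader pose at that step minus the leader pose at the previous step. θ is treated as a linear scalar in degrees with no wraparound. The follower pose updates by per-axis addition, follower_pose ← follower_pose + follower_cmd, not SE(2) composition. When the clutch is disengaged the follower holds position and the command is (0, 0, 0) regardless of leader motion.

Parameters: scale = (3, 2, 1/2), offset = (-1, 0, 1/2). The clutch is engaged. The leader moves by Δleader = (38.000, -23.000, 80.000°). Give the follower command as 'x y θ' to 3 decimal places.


axis x: 3·38.000 + -1 = 113.000
axis y: 2·-23.000 + 0 = -46.000
axis θ: 1/2·80.000 + 1/2 = 40.500

113.000 -46.000 40.500


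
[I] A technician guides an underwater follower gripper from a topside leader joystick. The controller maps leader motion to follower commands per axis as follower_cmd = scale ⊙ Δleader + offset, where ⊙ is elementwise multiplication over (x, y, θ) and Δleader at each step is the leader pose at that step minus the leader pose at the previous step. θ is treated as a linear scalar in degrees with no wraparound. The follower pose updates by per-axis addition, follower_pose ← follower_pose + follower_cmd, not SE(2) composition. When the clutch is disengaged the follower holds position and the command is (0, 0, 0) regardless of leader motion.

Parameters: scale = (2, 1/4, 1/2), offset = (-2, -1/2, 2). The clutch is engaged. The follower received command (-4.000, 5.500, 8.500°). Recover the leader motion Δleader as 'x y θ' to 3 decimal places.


-1.000 24.000 13.000

axis x: (-4.000 − -2) / (2) = -1.000
axis y: (5.500 − -1/2) / (1/4) = 24.000
axis θ: (8.500 − 2) / (1/2) = 13.000


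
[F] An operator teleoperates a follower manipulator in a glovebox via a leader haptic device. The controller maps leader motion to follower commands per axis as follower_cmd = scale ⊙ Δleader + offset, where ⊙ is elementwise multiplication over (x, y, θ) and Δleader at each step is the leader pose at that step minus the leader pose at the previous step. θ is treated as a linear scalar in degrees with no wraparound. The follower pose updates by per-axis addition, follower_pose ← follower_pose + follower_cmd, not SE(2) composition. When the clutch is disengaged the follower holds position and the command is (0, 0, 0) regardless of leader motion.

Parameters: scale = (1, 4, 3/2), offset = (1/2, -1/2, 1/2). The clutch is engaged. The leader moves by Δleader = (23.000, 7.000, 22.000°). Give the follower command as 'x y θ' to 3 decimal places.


axis x: 1·23.000 + 1/2 = 23.500
axis y: 4·7.000 + -1/2 = 27.500
axis θ: 3/2·22.000 + 1/2 = 33.500

23.500 27.500 33.500


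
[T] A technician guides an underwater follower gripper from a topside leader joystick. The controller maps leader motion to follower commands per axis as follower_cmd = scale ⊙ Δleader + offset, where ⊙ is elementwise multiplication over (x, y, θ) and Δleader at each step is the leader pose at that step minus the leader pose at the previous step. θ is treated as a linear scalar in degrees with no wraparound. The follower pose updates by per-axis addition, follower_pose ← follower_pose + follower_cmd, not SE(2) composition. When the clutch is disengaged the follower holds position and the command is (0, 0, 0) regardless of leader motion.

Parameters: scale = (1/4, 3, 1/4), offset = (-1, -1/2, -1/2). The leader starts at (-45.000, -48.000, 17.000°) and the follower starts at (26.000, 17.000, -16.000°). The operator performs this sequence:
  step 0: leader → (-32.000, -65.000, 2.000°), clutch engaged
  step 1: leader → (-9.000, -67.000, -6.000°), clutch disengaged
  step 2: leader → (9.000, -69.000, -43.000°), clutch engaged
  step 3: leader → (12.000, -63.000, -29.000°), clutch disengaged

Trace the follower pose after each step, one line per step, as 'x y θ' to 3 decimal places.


28.250 -34.500 -20.250
28.250 -34.500 -20.250
31.750 -41.000 -30.000
31.750 -41.000 -30.000

step 0: Δleader=(13.000, -17.000, -15.000°), engaged; cmd=(2.250, -51.500, -4.250°) → follower=(28.250, -34.500, -20.250°)
step 1: Δleader=(23.000, -2.000, -8.000°), disengaged; cmd=(0,0,0) → follower holds at (28.250, -34.500, -20.250°)
step 2: Δleader=(18.000, -2.000, -37.000°), engaged; cmd=(3.500, -6.500, -9.750°) → follower=(31.750, -41.000, -30.000°)
step 3: Δleader=(3.000, 6.000, 14.000°), disengaged; cmd=(0,0,0) → follower holds at (31.750, -41.000, -30.000°)


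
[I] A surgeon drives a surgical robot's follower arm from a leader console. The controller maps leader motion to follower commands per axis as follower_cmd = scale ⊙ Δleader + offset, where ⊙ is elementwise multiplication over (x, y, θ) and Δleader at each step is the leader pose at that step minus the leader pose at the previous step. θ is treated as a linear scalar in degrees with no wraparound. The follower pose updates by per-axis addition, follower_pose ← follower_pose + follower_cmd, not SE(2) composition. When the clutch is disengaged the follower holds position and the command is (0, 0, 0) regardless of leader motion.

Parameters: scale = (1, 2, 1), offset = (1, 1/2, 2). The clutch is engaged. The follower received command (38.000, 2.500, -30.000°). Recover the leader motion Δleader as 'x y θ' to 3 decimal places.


37.000 1.000 -32.000

axis x: (38.000 − 1) / (1) = 37.000
axis y: (2.500 − 1/2) / (2) = 1.000
axis θ: (-30.000 − 2) / (1) = -32.000


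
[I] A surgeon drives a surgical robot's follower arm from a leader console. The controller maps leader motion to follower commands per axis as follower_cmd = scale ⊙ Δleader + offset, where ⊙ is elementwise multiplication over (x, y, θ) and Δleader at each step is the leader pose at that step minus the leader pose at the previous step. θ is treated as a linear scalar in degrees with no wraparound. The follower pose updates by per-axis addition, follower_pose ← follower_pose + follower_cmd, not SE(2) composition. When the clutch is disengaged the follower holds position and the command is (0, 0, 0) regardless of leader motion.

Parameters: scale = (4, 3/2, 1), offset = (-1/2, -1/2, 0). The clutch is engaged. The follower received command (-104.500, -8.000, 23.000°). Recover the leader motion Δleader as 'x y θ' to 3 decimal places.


axis x: (-104.500 − -1/2) / (4) = -26.000
axis y: (-8.000 − -1/2) / (3/2) = -5.000
axis θ: (23.000 − 0) / (1) = 23.000

-26.000 -5.000 23.000


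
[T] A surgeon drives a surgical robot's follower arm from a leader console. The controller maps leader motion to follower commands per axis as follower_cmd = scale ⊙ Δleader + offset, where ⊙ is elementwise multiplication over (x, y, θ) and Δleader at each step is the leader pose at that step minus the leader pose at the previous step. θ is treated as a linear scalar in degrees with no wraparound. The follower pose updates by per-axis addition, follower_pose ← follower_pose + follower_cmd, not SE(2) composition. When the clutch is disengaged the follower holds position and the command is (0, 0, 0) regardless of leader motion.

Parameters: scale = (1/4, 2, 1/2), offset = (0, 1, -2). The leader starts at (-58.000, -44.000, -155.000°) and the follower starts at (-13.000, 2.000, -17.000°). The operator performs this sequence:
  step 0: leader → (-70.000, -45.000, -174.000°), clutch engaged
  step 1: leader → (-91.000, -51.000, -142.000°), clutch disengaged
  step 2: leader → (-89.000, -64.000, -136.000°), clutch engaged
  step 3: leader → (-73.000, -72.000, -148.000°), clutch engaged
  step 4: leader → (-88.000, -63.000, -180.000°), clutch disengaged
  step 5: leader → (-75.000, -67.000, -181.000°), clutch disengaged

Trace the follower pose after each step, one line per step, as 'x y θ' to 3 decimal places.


-16.000 1.000 -28.500
-16.000 1.000 -28.500
-15.500 -24.000 -27.500
-11.500 -39.000 -35.500
-11.500 -39.000 -35.500
-11.500 -39.000 -35.500

step 0: Δleader=(-12.000, -1.000, -19.000°), engaged; cmd=(-3.000, -1.000, -11.500°) → follower=(-16.000, 1.000, -28.500°)
step 1: Δleader=(-21.000, -6.000, 32.000°), disengaged; cmd=(0,0,0) → follower holds at (-16.000, 1.000, -28.500°)
step 2: Δleader=(2.000, -13.000, 6.000°), engaged; cmd=(0.500, -25.000, 1.000°) → follower=(-15.500, -24.000, -27.500°)
step 3: Δleader=(16.000, -8.000, -12.000°), engaged; cmd=(4.000, -15.000, -8.000°) → follower=(-11.500, -39.000, -35.500°)
step 4: Δleader=(-15.000, 9.000, -32.000°), disengaged; cmd=(0,0,0) → follower holds at (-11.500, -39.000, -35.500°)
step 5: Δleader=(13.000, -4.000, -1.000°), disengaged; cmd=(0,0,0) → follower holds at (-11.500, -39.000, -35.500°)


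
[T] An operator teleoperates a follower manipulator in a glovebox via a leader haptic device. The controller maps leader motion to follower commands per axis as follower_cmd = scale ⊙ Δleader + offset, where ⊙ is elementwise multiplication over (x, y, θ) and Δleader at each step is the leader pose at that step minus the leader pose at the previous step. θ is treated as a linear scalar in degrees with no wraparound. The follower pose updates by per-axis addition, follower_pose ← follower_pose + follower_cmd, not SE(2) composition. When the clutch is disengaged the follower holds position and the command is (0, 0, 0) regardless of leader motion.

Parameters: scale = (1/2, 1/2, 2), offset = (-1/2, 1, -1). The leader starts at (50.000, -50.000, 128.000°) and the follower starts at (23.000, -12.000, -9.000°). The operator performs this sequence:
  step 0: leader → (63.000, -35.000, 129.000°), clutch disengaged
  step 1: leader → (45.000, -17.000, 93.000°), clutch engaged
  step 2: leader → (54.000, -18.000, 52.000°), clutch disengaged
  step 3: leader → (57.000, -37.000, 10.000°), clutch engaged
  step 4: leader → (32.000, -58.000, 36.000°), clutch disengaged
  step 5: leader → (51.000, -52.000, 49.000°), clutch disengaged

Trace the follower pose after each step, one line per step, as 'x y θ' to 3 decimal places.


step 0: Δleader=(13.000, 15.000, 1.000°), disengaged; cmd=(0,0,0) → follower holds at (23.000, -12.000, -9.000°)
step 1: Δleader=(-18.000, 18.000, -36.000°), engaged; cmd=(-9.500, 10.000, -73.000°) → follower=(13.500, -2.000, -82.000°)
step 2: Δleader=(9.000, -1.000, -41.000°), disengaged; cmd=(0,0,0) → follower holds at (13.500, -2.000, -82.000°)
step 3: Δleader=(3.000, -19.000, -42.000°), engaged; cmd=(1.000, -8.500, -85.000°) → follower=(14.500, -10.500, -167.000°)
step 4: Δleader=(-25.000, -21.000, 26.000°), disengaged; cmd=(0,0,0) → follower holds at (14.500, -10.500, -167.000°)
step 5: Δleader=(19.000, 6.000, 13.000°), disengaged; cmd=(0,0,0) → follower holds at (14.500, -10.500, -167.000°)

23.000 -12.000 -9.000
13.500 -2.000 -82.000
13.500 -2.000 -82.000
14.500 -10.500 -167.000
14.500 -10.500 -167.000
14.500 -10.500 -167.000


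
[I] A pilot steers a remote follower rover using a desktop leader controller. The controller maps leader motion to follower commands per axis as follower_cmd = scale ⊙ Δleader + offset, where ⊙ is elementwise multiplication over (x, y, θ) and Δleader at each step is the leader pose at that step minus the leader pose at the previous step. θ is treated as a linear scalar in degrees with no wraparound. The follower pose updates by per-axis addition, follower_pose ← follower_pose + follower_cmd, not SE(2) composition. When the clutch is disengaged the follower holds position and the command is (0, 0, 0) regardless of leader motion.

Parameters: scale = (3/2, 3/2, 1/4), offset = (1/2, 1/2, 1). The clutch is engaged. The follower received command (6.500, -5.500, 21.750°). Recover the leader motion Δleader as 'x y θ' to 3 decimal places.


4.000 -4.000 83.000

axis x: (6.500 − 1/2) / (3/2) = 4.000
axis y: (-5.500 − 1/2) / (3/2) = -4.000
axis θ: (21.750 − 1) / (1/4) = 83.000


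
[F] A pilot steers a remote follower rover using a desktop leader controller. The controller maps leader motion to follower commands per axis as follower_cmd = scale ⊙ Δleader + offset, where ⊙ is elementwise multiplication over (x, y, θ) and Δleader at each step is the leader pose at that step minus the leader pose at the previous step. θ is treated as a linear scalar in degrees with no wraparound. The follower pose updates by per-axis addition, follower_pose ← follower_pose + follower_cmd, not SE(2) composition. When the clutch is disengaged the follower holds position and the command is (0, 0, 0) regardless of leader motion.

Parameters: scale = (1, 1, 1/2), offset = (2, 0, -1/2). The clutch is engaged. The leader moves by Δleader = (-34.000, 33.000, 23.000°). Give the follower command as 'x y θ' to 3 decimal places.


-32.000 33.000 11.000

axis x: 1·-34.000 + 2 = -32.000
axis y: 1·33.000 + 0 = 33.000
axis θ: 1/2·23.000 + -1/2 = 11.000


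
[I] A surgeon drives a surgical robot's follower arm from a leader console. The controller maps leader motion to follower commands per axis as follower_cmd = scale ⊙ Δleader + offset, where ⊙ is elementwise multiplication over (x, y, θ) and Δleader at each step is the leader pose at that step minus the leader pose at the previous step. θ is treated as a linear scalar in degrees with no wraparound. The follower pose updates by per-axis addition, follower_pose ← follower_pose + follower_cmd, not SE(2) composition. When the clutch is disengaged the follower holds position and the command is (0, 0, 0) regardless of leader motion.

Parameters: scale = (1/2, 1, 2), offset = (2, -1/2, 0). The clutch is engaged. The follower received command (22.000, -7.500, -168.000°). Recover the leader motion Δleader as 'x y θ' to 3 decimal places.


40.000 -7.000 -84.000

axis x: (22.000 − 2) / (1/2) = 40.000
axis y: (-7.500 − -1/2) / (1) = -7.000
axis θ: (-168.000 − 0) / (2) = -84.000


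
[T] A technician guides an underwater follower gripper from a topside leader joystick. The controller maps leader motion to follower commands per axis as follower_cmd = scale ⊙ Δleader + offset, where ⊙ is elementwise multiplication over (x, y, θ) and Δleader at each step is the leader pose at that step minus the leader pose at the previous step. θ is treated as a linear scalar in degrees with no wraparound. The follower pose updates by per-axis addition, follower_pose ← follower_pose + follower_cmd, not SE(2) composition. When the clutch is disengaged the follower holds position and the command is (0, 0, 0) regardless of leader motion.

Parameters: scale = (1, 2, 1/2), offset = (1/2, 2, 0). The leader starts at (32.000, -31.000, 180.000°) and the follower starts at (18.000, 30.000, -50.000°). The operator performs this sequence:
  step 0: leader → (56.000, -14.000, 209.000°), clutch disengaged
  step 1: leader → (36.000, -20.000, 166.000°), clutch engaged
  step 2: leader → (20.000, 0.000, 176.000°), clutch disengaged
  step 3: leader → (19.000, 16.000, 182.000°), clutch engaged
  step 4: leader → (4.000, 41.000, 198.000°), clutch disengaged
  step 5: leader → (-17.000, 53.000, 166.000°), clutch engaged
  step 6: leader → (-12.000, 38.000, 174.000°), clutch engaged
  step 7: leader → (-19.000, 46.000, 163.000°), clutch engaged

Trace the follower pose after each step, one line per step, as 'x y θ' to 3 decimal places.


18.000 30.000 -50.000
-1.500 20.000 -71.500
-1.500 20.000 -71.500
-2.000 54.000 -68.500
-2.000 54.000 -68.500
-22.500 80.000 -84.500
-17.000 52.000 -80.500
-23.500 70.000 -86.000

step 0: Δleader=(24.000, 17.000, 29.000°), disengaged; cmd=(0,0,0) → follower holds at (18.000, 30.000, -50.000°)
step 1: Δleader=(-20.000, -6.000, -43.000°), engaged; cmd=(-19.500, -10.000, -21.500°) → follower=(-1.500, 20.000, -71.500°)
step 2: Δleader=(-16.000, 20.000, 10.000°), disengaged; cmd=(0,0,0) → follower holds at (-1.500, 20.000, -71.500°)
step 3: Δleader=(-1.000, 16.000, 6.000°), engaged; cmd=(-0.500, 34.000, 3.000°) → follower=(-2.000, 54.000, -68.500°)
step 4: Δleader=(-15.000, 25.000, 16.000°), disengaged; cmd=(0,0,0) → follower holds at (-2.000, 54.000, -68.500°)
step 5: Δleader=(-21.000, 12.000, -32.000°), engaged; cmd=(-20.500, 26.000, -16.000°) → follower=(-22.500, 80.000, -84.500°)
step 6: Δleader=(5.000, -15.000, 8.000°), engaged; cmd=(5.500, -28.000, 4.000°) → follower=(-17.000, 52.000, -80.500°)
step 7: Δleader=(-7.000, 8.000, -11.000°), engaged; cmd=(-6.500, 18.000, -5.500°) → follower=(-23.500, 70.000, -86.000°)


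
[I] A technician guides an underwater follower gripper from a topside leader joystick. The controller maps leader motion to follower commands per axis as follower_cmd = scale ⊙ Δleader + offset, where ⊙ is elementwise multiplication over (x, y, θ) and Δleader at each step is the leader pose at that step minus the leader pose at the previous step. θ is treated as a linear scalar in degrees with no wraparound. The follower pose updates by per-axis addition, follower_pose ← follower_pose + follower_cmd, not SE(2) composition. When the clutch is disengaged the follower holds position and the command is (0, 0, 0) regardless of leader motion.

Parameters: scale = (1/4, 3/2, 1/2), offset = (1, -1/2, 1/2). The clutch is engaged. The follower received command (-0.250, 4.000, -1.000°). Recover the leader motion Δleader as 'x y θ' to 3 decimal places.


axis x: (-0.250 − 1) / (1/4) = -5.000
axis y: (4.000 − -1/2) / (3/2) = 3.000
axis θ: (-1.000 − 1/2) / (1/2) = -3.000

-5.000 3.000 -3.000


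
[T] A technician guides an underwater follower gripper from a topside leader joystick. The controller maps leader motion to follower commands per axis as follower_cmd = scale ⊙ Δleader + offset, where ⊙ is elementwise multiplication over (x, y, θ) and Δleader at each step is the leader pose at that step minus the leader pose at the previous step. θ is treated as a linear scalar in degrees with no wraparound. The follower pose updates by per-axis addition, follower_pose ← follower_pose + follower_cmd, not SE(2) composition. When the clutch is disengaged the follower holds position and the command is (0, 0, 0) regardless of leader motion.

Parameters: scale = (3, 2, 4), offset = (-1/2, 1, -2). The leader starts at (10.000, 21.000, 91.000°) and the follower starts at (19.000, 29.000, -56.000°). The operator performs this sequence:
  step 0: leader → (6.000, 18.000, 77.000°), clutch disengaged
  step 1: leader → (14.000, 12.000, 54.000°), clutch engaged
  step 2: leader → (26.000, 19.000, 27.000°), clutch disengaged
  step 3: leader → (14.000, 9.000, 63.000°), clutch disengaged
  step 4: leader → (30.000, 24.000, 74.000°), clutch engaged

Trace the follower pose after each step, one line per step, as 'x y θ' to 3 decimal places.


19.000 29.000 -56.000
42.500 18.000 -150.000
42.500 18.000 -150.000
42.500 18.000 -150.000
90.000 49.000 -108.000

step 0: Δleader=(-4.000, -3.000, -14.000°), disengaged; cmd=(0,0,0) → follower holds at (19.000, 29.000, -56.000°)
step 1: Δleader=(8.000, -6.000, -23.000°), engaged; cmd=(23.500, -11.000, -94.000°) → follower=(42.500, 18.000, -150.000°)
step 2: Δleader=(12.000, 7.000, -27.000°), disengaged; cmd=(0,0,0) → follower holds at (42.500, 18.000, -150.000°)
step 3: Δleader=(-12.000, -10.000, 36.000°), disengaged; cmd=(0,0,0) → follower holds at (42.500, 18.000, -150.000°)
step 4: Δleader=(16.000, 15.000, 11.000°), engaged; cmd=(47.500, 31.000, 42.000°) → follower=(90.000, 49.000, -108.000°)


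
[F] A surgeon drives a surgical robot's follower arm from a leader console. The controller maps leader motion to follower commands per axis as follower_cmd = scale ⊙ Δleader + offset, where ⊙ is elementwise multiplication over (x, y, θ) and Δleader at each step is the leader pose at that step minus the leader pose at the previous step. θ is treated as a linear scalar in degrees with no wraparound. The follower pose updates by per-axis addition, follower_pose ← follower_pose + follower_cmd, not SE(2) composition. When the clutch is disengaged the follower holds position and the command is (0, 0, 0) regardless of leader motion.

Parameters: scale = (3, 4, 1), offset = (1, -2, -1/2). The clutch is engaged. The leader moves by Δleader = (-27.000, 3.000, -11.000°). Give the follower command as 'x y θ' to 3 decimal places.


axis x: 3·-27.000 + 1 = -80.000
axis y: 4·3.000 + -2 = 10.000
axis θ: 1·-11.000 + -1/2 = -11.500

-80.000 10.000 -11.500
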